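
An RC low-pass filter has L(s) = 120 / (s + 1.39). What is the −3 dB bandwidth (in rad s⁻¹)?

For a single-pole low-pass, the −3 dB point is at the pole: ω = 1.39 rad s⁻¹.

1.39 rad s⁻¹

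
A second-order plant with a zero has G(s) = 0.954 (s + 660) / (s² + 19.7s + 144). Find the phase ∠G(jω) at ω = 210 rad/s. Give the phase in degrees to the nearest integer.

∠(j210 + 660) = arctan(210/660) = 17.65°
∠[(j210)² + 19.7(j210) + 144] = ∠[-43956 + j4137] = 174.62°
∠G(j210) = 17.65° − 174.62° = -156.97°

-157°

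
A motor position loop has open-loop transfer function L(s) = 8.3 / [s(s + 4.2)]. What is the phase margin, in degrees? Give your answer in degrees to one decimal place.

Gain crossover: |L(jω)| = 1 at ω ≈ 1.81 rad/sec.
∠L(j1.81) = −90° − arctan(1.81/4.2) ≈ -113.36°
PM = 180° + (-113.36°) = 66.64°

66.6 deg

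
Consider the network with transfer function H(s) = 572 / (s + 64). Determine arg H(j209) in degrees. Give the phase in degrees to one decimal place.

∠(j209 + 64) = arctan(209/64) = 72.97°
∠H(j209) = −72.97° = -72.97°

-73.0°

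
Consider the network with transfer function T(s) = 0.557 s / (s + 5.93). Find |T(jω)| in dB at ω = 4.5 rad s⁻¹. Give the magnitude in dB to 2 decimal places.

|j4.5| = 4.5
|j4.5 + 5.93| = √(4.5² + 5.93²) = 7.444
|T(j4.5)| = 0.557 × 4.5 / 7.444 = 0.33671
20 log₁₀(0.33671) = -9.455 dB

-9.45 dB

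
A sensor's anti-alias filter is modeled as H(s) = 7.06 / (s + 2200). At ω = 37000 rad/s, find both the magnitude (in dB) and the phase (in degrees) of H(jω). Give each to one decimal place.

|H| = -74.4 dB, ∠H = -86.6°

|j37000 + 2200| = √(37000² + 2200²) = 3.707e+04
|H(j37000)| = 7.06 / 3.707e+04 = 0.00019047
20 log₁₀(0.00019047) = -74.40 dB
∠(j37000 + 2200) = arctan(37000/2200) = 86.60°
∠H(j37000) = −86.60° = -86.60°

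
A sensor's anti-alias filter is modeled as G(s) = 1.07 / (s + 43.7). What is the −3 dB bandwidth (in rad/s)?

43.7 rad/s

For a single-pole low-pass, the −3 dB point is at the pole: ω = 43.7 rad/s.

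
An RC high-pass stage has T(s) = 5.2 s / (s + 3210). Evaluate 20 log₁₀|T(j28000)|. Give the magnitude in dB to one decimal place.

|j28000| = 2.8e+04
|j28000 + 3210| = √(28000² + 3210²) = 2.818e+04
|T(j28000)| = 5.2 × 2.8e+04 / 2.818e+04 = 5.1662
20 log₁₀(5.1662) = 14.26 dB

14.3 dB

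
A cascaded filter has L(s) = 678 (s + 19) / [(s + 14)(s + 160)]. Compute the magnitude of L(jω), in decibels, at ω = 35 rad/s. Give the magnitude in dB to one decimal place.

12.8 dB

|j35 + 19| = √(35² + 19²) = 39.82
|j35 + 14| = √(35² + 14²) = 37.7
|j35 + 160| = √(35² + 160²) = 163.8
|L(j35)| = 678 × 39.82 / (37.7 × 163.8) = 4.3734
20 log₁₀(4.3734) = 12.82 dB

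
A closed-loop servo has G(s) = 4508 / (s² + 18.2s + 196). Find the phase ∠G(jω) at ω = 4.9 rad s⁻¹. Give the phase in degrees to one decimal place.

∠[(j4.9)² + 18.2(j4.9) + 196] = ∠[171.99 + j89.18] = 27.41°
∠G(j4.9) = −27.41° = -27.41°

-27.4°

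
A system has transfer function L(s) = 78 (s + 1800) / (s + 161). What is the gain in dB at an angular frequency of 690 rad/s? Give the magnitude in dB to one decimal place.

|j690 + 1800| = √(690² + 1800²) = 1928
|j690 + 161| = √(690² + 161²) = 708.5
|L(j690)| = 78 × 1928 / 708.5 = 212.22
20 log₁₀(212.22) = 46.54 dB

46.5 dB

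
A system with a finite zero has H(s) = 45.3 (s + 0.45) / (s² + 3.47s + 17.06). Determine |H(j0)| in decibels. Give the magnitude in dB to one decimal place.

1.5 dB

H(0) = 45.3 × 0.45 / 17.06 = 1.1949
20 log₁₀(1.1949) = 1.55 dB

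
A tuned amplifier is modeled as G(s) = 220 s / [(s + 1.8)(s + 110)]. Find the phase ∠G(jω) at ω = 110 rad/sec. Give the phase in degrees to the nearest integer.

∠(j110) = 90.00°
∠(j110 + 1.8) = arctan(110/1.8) = 89.06°
∠(j110 + 110) = arctan(110/110) = 45.00°
∠G(j110) = 90.00° − (89.06° + 45.00°) = -44.06°

-44°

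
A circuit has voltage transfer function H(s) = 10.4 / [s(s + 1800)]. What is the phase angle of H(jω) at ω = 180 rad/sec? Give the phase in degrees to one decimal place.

∠(j180 + 1800) = arctan(180/1800) = 5.71°
∠(j180) = 90.00°
∠H(j180) = − (5.71° + 90.00°) = -95.71°

-95.7°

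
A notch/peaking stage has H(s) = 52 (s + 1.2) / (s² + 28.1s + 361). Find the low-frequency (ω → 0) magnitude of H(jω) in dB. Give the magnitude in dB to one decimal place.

-15.2 dB

H(0) = 52 × 1.2 / 361 = 0.17285
20 log₁₀(0.17285) = -15.25 dB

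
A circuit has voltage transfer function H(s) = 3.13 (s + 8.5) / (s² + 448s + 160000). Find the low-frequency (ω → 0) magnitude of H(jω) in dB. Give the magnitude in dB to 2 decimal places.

-75.58 dB

H(0) = 3.13 × 8.5 / 160000 = 0.00016628
20 log₁₀(0.00016628) = -75.583 dB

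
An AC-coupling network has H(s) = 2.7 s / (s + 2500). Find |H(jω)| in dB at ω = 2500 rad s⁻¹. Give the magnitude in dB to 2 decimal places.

|j2500| = 2500
|j2500 + 2500| = √(2500² + 2500²) = 3536
|H(j2500)| = 2.7 × 2500 / 3536 = 1.9092
20 log₁₀(1.9092) = 5.617 dB

5.62 dB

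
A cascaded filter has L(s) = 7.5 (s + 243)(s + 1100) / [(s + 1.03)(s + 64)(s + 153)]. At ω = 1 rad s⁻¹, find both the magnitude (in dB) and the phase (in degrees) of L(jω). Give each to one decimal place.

|j1 + 243| = √(1² + 243²) = 243
|j1 + 1100| = √(1² + 1100²) = 1100
|j1 + 1.03| = √(1² + 1.03²) = 1.436
|j1 + 64| = √(1² + 64²) = 64.01
|j1 + 153| = √(1² + 153²) = 153
|L(j1)| = 7.5 × 243 × 1100 / (1.436 × 64.01 × 153) = 142.59
20 log₁₀(142.59) = 43.08 dB
∠(j1 + 243) = arctan(1/243) = 0.24°
∠(j1 + 1100) = arctan(1/1100) = 0.05°
∠(j1 + 1.03) = arctan(1/1.03) = 44.15°
∠(j1 + 64) = arctan(1/64) = 0.90°
∠(j1 + 153) = arctan(1/153) = 0.37°
∠L(j1) = 0.24° + 0.05° − (44.15° + 0.90° + 0.37°) = -45.14°

|L| = 43.1 dB, ∠L = -45.1°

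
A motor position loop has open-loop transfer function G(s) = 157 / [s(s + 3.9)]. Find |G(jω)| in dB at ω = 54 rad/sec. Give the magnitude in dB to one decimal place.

-25.4 dB

|j54 + 3.9| = √(54² + 3.9²) = 54.14
|j54| = 54
|G(j54)| = 157 / (54.14 × 54) = 0.053701
20 log₁₀(0.053701) = -25.40 dB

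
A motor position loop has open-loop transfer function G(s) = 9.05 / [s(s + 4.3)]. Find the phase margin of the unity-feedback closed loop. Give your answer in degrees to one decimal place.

Gain crossover: |G(jω)| = 1 at ω ≈ 1.92 rad/sec.
∠G(j1.92) = −90° − arctan(1.92/4.3) ≈ -114.08°
PM = 180° + (-114.08°) = 65.92°

65.9°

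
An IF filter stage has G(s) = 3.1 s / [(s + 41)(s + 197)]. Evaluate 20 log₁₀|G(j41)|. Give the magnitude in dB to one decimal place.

|j41| = 41
|j41 + 41| = √(41² + 41²) = 57.98
|j41 + 197| = √(41² + 197²) = 201.2
|G(j41)| = 3.1 × 41 / (57.98 × 201.2) = 0.010894
20 log₁₀(0.010894) = -39.26 dB

-39.3 dB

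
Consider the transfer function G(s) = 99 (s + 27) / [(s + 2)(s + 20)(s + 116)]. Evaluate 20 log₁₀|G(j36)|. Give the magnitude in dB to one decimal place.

-32.1 dB

|j36 + 27| = √(36² + 27²) = 45
|j36 + 2| = √(36² + 2²) = 36.06
|j36 + 20| = √(36² + 20²) = 41.18
|j36 + 116| = √(36² + 116²) = 121.5
|G(j36)| = 99 × 45 / (36.06 × 41.18 × 121.5) = 0.024702
20 log₁₀(0.024702) = -32.15 dB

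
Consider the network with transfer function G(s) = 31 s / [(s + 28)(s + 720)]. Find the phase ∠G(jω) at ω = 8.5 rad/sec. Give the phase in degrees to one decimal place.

∠(j8.5) = 90.00°
∠(j8.5 + 28) = arctan(8.5/28) = 16.89°
∠(j8.5 + 720) = arctan(8.5/720) = 0.68°
∠G(j8.5) = 90.00° − (16.89° + 0.68°) = 72.44°

72.4 deg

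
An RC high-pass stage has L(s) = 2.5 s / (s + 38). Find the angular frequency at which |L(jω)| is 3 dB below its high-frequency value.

For a single-pole high-pass, the −3 dB point is at the pole: ω = 38 rad/s.

38 rad/s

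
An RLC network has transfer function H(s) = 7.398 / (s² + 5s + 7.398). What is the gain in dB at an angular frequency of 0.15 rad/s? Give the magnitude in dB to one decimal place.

-0.0 dB

|(j0.15)² + 5(j0.15) + 7.398| = |7.3755 + j0.75| = 7.414
|H(j0.15)| = 7.398 / 7.414 = 0.9979
20 log₁₀(0.9979) = -0.02 dB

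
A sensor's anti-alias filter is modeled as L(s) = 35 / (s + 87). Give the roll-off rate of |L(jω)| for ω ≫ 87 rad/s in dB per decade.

With 0 zeros and 1 pole, the high-frequency asymptotic slope is 20 × (0 − 1) = -20 dB/decade.

-20 dB/decade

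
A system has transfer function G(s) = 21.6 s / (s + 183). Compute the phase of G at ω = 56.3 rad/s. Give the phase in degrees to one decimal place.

72.9°

∠(j56.3) = 90.00°
∠(j56.3 + 183) = arctan(56.3/183) = 17.10°
∠G(j56.3) = 90.00° − 17.10° = 72.90°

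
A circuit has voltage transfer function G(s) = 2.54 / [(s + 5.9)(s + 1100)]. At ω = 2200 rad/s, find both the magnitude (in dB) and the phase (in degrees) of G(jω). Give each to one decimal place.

|j2200 + 5.9| = √(2200² + 5.9²) = 2200
|j2200 + 1100| = √(2200² + 1100²) = 2460
|G(j2200)| = 2.54 / (2200 × 2460) = 4.6939e-07
20 log₁₀(4.6939e-07) = -126.57 dB
∠(j2200 + 5.9) = arctan(2200/5.9) = 89.85°
∠(j2200 + 1100) = arctan(2200/1100) = 63.43°
∠G(j2200) = − (89.85° + 63.43°) = -153.28°

|G| = -126.6 dB, ∠G = -153.3°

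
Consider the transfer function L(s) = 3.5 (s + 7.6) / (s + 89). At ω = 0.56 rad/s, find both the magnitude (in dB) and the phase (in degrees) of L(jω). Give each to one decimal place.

|L| = -10.5 dB, ∠L = 3.9°

|j0.56 + 7.6| = √(0.56² + 7.6²) = 7.621
|j0.56 + 89| = √(0.56² + 89²) = 89
|L(j0.56)| = 3.5 × 7.621 / 89 = 0.29968
20 log₁₀(0.29968) = -10.47 dB
∠(j0.56 + 7.6) = arctan(0.56/7.6) = 4.21°
∠(j0.56 + 89) = arctan(0.56/89) = 0.36°
∠L(j0.56) = 4.21° − 0.36° = 3.85°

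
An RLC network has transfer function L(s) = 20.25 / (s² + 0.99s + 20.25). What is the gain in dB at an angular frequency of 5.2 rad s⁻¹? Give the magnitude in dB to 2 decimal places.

|(j5.2)² + 0.99(j5.2) + 20.25| = |-6.79 + j5.148| = 8.521
|L(j5.2)| = 20.25 / 8.521 = 2.3765
20 log₁₀(2.3765) = 7.519 dB

7.52 dB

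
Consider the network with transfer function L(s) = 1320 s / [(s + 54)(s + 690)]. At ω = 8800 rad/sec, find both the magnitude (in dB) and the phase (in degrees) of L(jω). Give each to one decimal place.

|j8800| = 8800
|j8800 + 54| = √(8800² + 54²) = 8800
|j8800 + 690| = √(8800² + 690²) = 8827
|L(j8800)| = 1320 × 8800 / (8800 × 8827) = 0.14954
20 log₁₀(0.14954) = -16.50 dB
∠(j8800) = 90.00°
∠(j8800 + 54) = arctan(8800/54) = 89.65°
∠(j8800 + 690) = arctan(8800/690) = 85.52°
∠L(j8800) = 90.00° − (89.65° + 85.52°) = -85.17°

|L| = -16.5 dB, ∠L = -85.2 deg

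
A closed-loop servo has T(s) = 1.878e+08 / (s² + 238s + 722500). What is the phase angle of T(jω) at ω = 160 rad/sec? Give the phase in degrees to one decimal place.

∠[(j160)² + 238(j160) + 722500] = ∠[6.969e+05 + j38080] = 3.13°
∠T(j160) = −3.13° = -3.13°

-3.1°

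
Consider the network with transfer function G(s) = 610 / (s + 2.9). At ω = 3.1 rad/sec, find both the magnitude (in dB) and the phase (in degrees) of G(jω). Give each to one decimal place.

|j3.1 + 2.9| = √(3.1² + 2.9²) = 4.245
|G(j3.1)| = 610 / 4.245 = 143.7
20 log₁₀(143.7) = 43.15 dB
∠(j3.1 + 2.9) = arctan(3.1/2.9) = 46.91°
∠G(j3.1) = −46.91° = -46.91°

|G| = 43.1 dB, ∠G = -46.9°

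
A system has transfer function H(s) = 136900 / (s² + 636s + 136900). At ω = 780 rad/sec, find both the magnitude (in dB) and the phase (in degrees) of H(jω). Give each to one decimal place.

|H| = -14.0 dB, ∠H = -133.5°

|(j780)² + 636(j780) + 136900| = |-4.715e+05 + j4.9608e+05| = 6.844e+05
|H(j780)| = 136900 / 6.844e+05 = 0.20003
20 log₁₀(0.20003) = -13.98 dB
∠[(j780)² + 636(j780) + 136900] = ∠[-4.715e+05 + j4.9608e+05] = 133.54°
∠H(j780) = −133.54° = -133.54°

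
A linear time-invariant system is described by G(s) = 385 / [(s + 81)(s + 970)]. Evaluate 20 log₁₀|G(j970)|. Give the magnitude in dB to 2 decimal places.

|j970 + 81| = √(970² + 81²) = 973.4
|j970 + 970| = √(970² + 970²) = 1372
|G(j970)| = 385 / (973.4 × 1372) = 0.00028833
20 log₁₀(0.00028833) = -70.802 dB

-70.80 dB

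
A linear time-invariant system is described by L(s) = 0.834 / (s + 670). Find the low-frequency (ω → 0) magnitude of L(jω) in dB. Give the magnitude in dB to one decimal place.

L(0) = 0.834 / 670 = 0.0012448
20 log₁₀(0.0012448) = -58.10 dB

-58.1 dB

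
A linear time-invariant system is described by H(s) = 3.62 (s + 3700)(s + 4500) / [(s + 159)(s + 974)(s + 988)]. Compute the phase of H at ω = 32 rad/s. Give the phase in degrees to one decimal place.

∠(j32 + 3700) = arctan(32/3700) = 0.50°
∠(j32 + 4500) = arctan(32/4500) = 0.41°
∠(j32 + 159) = arctan(32/159) = 11.38°
∠(j32 + 974) = arctan(32/974) = 1.88°
∠(j32 + 988) = arctan(32/988) = 1.86°
∠H(j32) = 0.50° + 0.41° − (11.38° + 1.88° + 1.86°) = -14.21°

-14.2°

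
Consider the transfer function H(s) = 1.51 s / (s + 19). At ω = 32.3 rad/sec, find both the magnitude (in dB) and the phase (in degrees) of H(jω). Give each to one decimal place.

|H| = 2.3 dB, ∠H = 30.5°

|j32.3| = 32.3
|j32.3 + 19| = √(32.3² + 19²) = 37.47
|H(j32.3)| = 1.51 × 32.3 / 37.47 = 1.3015
20 log₁₀(1.3015) = 2.29 dB
∠(j32.3) = 90.00°
∠(j32.3 + 19) = arctan(32.3/19) = 59.53°
∠H(j32.3) = 90.00° − 59.53° = 30.47°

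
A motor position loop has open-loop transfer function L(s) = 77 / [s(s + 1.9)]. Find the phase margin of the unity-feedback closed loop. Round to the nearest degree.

Gain crossover: |L(jω)| = 1 at ω ≈ 8.67 rad/s.
∠L(j8.67) = −90° − arctan(8.67/1.9) ≈ -167.64°
PM = 180° + (-167.64°) = 12.36°

12 deg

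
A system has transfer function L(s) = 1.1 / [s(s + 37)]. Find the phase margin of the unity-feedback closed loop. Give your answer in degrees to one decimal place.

Gain crossover: |L(jω)| = 1 at ω ≈ 0.0297 rad/sec.
∠L(j0.0297) = −90° − arctan(0.0297/37) ≈ -90.05°
PM = 180° + (-90.05°) = 89.95°

90.0°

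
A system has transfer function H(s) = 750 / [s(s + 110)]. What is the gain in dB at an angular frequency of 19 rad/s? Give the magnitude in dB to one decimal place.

-9.0 dB

|j19 + 110| = √(19² + 110²) = 111.6
|j19| = 19
|H(j19)| = 750 / (111.6 × 19) = 0.35362
20 log₁₀(0.35362) = -9.03 dB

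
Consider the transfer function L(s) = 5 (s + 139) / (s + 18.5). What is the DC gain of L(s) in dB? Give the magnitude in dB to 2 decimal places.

L(0) = 5 × 139 / 18.5 = 37.568
20 log₁₀(37.568) = 31.496 dB

31.50 dB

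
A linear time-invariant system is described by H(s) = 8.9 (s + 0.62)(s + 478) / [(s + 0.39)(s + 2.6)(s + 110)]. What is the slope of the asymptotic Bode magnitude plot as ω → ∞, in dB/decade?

-20 dB/decade

With 2 zeros and 3 poles, the high-frequency asymptotic slope is 20 × (2 − 3) = -20 dB/decade.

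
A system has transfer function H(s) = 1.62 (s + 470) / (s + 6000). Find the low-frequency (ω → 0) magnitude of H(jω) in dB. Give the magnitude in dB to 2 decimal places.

-17.93 dB

H(0) = 1.62 × 470 / 6000 = 0.1269
20 log₁₀(0.1269) = -17.931 dB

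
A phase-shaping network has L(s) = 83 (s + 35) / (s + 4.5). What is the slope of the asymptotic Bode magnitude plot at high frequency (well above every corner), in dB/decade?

0 dB/decade

With 1 zero and 1 pole, the high-frequency asymptotic slope is 20 × (1 − 1) = 0 dB/decade.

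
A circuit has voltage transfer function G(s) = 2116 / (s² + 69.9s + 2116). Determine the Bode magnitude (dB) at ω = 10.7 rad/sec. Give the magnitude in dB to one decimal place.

|(j10.7)² + 69.9(j10.7) + 2116| = |2001.5 + j747.93| = 2137
|G(j10.7)| = 2116 / 2137 = 0.99032
20 log₁₀(0.99032) = -0.08 dB

-0.1 dB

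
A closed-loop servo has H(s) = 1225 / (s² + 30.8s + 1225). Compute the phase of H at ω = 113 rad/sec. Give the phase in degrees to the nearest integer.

∠[(j113)² + 30.8(j113) + 1225] = ∠[-11544 + j3480.4] = 163.22°
∠H(j113) = −163.22° = -163.22°

-163 deg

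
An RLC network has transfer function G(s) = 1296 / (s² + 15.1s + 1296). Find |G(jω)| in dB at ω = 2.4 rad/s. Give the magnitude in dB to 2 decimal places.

0.04 dB

|(j2.4)² + 15.1(j2.4) + 1296| = |1290.2 + j36.24| = 1291
|G(j2.4)| = 1296 / 1291 = 1.0041
20 log₁₀(1.0041) = 0.035 dB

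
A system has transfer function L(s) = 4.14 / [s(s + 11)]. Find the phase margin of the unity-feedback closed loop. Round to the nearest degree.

Gain crossover: |L(jω)| = 1 at ω ≈ 0.376 rad/s.
∠L(j0.376) = −90° − arctan(0.376/11) ≈ -91.96°
PM = 180° + (-91.96°) = 88.04°

88°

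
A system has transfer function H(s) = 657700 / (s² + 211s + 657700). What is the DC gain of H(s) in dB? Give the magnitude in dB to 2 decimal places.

0.00 dB

H(0) = 657700 / 657700 = 1
20 log₁₀(1) = 0.000 dB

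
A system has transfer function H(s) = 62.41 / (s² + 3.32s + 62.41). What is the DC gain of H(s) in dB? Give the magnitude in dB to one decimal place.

H(0) = 62.41 / 62.41 = 1
20 log₁₀(1) = 0.00 dB

0.0 dB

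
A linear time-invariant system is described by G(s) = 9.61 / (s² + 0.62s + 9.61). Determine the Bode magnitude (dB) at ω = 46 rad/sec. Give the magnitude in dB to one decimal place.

|(j46)² + 0.62(j46) + 9.61| = |-2106.4 + j28.52| = 2107
|G(j46)| = 9.61 / 2107 = 0.0045619
20 log₁₀(0.0045619) = -46.82 dB

-46.8 dB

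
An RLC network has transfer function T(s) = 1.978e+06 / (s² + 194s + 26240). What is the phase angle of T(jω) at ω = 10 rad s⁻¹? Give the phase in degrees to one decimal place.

-4.2°

∠[(j10)² + 194(j10) + 26240] = ∠[26140 + j1940] = 4.24°
∠T(j10) = −4.24° = -4.24°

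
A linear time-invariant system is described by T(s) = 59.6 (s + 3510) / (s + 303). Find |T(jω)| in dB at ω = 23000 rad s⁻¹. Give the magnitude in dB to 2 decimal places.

|j23000 + 3510| = √(23000² + 3510²) = 2.327e+04
|j23000 + 303| = √(23000² + 303²) = 2.3e+04
|T(j23000)| = 59.6 × 2.327e+04 / 2.3e+04 = 60.285
20 log₁₀(60.285) = 35.604 dB

35.60 dB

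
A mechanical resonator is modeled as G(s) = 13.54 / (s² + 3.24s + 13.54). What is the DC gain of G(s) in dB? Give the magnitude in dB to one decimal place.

G(0) = 13.54 / 13.54 = 1
20 log₁₀(1) = 0.00 dB

0.0 dB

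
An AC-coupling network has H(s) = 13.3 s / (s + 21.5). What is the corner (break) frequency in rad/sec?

21.5 rad/sec

The single real pole at s = −21.5 gives a corner at ω = 21.5 rad/sec.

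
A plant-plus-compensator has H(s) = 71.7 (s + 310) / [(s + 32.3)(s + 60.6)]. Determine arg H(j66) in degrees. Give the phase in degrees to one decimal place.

∠(j66 + 310) = arctan(66/310) = 12.02°
∠(j66 + 32.3) = arctan(66/32.3) = 63.92°
∠(j66 + 60.6) = arctan(66/60.6) = 47.44°
∠H(j66) = 12.02° − (63.92° + 47.44°) = -99.35°

-99.3°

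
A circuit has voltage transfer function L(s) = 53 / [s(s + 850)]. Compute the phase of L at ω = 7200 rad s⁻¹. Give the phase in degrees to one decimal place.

∠(j7200 + 850) = arctan(7200/850) = 83.27°
∠(j7200) = 90.00°
∠L(j7200) = − (83.27° + 90.00°) = -173.27°

-173.3 deg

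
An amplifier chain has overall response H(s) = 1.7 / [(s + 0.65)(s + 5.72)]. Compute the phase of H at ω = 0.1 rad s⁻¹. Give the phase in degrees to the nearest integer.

-10 deg

∠(j0.1 + 0.65) = arctan(0.1/0.65) = 8.75°
∠(j0.1 + 5.72) = arctan(0.1/5.72) = 1.00°
∠H(j0.1) = − (8.75° + 1.00°) = -9.75°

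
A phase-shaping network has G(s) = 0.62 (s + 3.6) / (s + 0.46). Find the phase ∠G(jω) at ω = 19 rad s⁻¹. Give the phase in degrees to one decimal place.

∠(j19 + 3.6) = arctan(19/3.6) = 79.27°
∠(j19 + 0.46) = arctan(19/0.46) = 88.61°
∠G(j19) = 79.27° − 88.61° = -9.34°

-9.3°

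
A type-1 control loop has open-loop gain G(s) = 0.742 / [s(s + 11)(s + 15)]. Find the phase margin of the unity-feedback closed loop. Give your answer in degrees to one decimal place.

Gain crossover: |G(jω)| = 1 at ω ≈ 0.0045 rad/sec.
∠G(j0.0045) = −90° − arctan(0.0045/11) − arctan(0.0045/15) ≈ -90.04°
PM = 180° + (-90.04°) = 89.96°

90.0°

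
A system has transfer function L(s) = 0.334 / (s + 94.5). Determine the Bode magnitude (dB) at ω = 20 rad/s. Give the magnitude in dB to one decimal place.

|j20 + 94.5| = √(20² + 94.5²) = 96.59
|L(j20)| = 0.334 / 96.59 = 0.0034578
20 log₁₀(0.0034578) = -49.22 dB

-49.2 dB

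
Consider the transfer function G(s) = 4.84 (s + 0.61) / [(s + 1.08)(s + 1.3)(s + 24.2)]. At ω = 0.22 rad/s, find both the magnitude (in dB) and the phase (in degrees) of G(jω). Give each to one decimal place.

|j0.22 + 0.61| = √(0.22² + 0.61²) = 0.6485
|j0.22 + 1.08| = √(0.22² + 1.08²) = 1.102
|j0.22 + 1.3| = √(0.22² + 1.3²) = 1.318
|j0.22 + 24.2| = √(0.22² + 24.2²) = 24.2
|G(j0.22)| = 4.84 × 0.6485 / (1.102 × 1.318 × 24.2) = 0.089242
20 log₁₀(0.089242) = -20.99 dB
∠(j0.22 + 0.61) = arctan(0.22/0.61) = 19.83°
∠(j0.22 + 1.08) = arctan(0.22/1.08) = 11.51°
∠(j0.22 + 1.3) = arctan(0.22/1.3) = 9.61°
∠(j0.22 + 24.2) = arctan(0.22/24.2) = 0.52°
∠G(j0.22) = 19.83° − (11.51° + 9.61° + 0.52°) = -1.81°

|G| = -21.0 dB, ∠G = -1.8 deg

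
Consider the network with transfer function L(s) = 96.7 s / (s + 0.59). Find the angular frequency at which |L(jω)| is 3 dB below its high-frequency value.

For a single-pole high-pass, the −3 dB point is at the pole: ω = 0.59 rad/sec.

0.59 rad/sec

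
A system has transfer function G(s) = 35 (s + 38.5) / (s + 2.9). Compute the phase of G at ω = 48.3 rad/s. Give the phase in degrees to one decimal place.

-35.1°

∠(j48.3 + 38.5) = arctan(48.3/38.5) = 51.44°
∠(j48.3 + 2.9) = arctan(48.3/2.9) = 86.56°
∠G(j48.3) = 51.44° − 86.56° = -35.12°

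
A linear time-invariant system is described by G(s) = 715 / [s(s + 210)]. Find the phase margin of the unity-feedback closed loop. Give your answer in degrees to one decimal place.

89.1°

Gain crossover: |G(jω)| = 1 at ω ≈ 3.4 rad/s.
∠G(j3.4) = −90° − arctan(3.4/210) ≈ -90.93°
PM = 180° + (-90.93°) = 89.07°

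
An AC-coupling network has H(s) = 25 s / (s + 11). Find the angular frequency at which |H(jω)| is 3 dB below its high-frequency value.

11 rad/s

For a single-pole high-pass, the −3 dB point is at the pole: ω = 11 rad/s.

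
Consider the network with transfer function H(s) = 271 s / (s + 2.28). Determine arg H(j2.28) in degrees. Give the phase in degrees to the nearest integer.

45 deg

∠(j2.28) = 90.00°
∠(j2.28 + 2.28) = arctan(2.28/2.28) = 45.00°
∠H(j2.28) = 90.00° − 45.00° = 45.00°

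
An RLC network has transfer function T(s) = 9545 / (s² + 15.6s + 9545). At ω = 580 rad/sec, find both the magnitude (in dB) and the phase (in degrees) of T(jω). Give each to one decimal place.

|(j580)² + 15.6(j580) + 9545| = |-3.2686e+05 + j9048| = 3.27e+05
|T(j580)| = 9545 / 3.27e+05 = 0.029191
20 log₁₀(0.029191) = -30.69 dB
∠[(j580)² + 15.6(j580) + 9545] = ∠[-3.2686e+05 + j9048] = 178.41°
∠T(j580) = −178.41° = -178.41°

|T| = -30.7 dB, ∠T = -178.4°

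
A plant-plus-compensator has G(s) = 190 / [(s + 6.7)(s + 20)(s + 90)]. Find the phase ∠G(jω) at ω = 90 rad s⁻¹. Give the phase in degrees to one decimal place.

∠(j90 + 6.7) = arctan(90/6.7) = 85.74°
∠(j90 + 20) = arctan(90/20) = 77.47°
∠(j90 + 90) = arctan(90/90) = 45.00°
∠G(j90) = − (85.74° + 77.47° + 45.00°) = -208.21°

-208.2°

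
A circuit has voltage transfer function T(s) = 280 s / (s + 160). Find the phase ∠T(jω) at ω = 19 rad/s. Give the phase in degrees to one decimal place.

83.2°

∠(j19) = 90.00°
∠(j19 + 160) = arctan(19/160) = 6.77°
∠T(j19) = 90.00° − 6.77° = 83.23°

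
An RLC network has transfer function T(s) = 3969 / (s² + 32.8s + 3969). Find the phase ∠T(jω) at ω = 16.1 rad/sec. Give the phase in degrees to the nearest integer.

∠[(j16.1)² + 32.8(j16.1) + 3969] = ∠[3709.8 + j528.08] = 8.10°
∠T(j16.1) = −8.10° = -8.10°

-8°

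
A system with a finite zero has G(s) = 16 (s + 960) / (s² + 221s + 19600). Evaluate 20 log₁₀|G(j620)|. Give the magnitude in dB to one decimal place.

|j620 + 960| = √(620² + 960²) = 1143
|(j620)² + 221(j620) + 19600| = |-3.648e+05 + j1.3702e+05| = 3.897e+05
|G(j620)| = 16 × 1143 / 3.897e+05 = 0.046922
20 log₁₀(0.046922) = -26.57 dB

-26.6 dB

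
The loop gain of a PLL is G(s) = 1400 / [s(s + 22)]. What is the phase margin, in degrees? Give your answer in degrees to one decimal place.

Gain crossover: |G(jω)| = 1 at ω ≈ 34.3 rad/s.
∠G(j34.3) = −90° − arctan(34.3/22) ≈ -147.35°
PM = 180° + (-147.35°) = 32.65°

32.7°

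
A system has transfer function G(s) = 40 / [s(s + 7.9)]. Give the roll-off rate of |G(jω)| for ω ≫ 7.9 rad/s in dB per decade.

With 0 zeros and 2 poles, the high-frequency asymptotic slope is 20 × (0 − 2) = -40 dB/decade.

-40 dB/decade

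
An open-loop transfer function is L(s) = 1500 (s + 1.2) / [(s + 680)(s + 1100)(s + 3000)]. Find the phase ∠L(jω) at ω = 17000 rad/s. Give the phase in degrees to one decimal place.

-164.0°

∠(j17000 + 1.2) = arctan(17000/1.2) = 90.00°
∠(j17000 + 680) = arctan(17000/680) = 87.71°
∠(j17000 + 1100) = arctan(17000/1100) = 86.30°
∠(j17000 + 3000) = arctan(17000/3000) = 79.99°
∠L(j17000) = 90.00° − (87.71° + 86.30° + 79.99°) = -164.00°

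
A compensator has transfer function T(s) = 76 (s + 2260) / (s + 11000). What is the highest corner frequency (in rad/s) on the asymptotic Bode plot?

Break frequencies occur at each pole and zero magnitude: 2260 rad/s, 11000 rad/s.
The highest is 11000 rad/s.

11000 rad/s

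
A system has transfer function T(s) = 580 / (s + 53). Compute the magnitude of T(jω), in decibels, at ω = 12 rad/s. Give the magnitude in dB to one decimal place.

20.6 dB

|j12 + 53| = √(12² + 53²) = 54.34
|T(j12)| = 580 / 54.34 = 10.673
20 log₁₀(10.673) = 20.57 dB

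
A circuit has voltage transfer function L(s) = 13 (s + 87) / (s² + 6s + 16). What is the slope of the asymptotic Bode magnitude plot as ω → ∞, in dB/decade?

-20 dB/decade

With 1 zero and 2 poles, the high-frequency asymptotic slope is 20 × (1 − 2) = -20 dB/decade.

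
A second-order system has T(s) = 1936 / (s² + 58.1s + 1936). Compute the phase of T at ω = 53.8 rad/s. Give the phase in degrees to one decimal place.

∠[(j53.8)² + 58.1(j53.8) + 1936] = ∠[-958.44 + j3125.8] = 107.05°
∠T(j53.8) = −107.05° = -107.05°

-107.0 deg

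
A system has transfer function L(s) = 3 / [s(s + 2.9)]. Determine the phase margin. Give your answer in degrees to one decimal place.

71.3°

Gain crossover: |L(jω)| = 1 at ω ≈ 0.98 rad s⁻¹.
∠L(j0.98) = −90° − arctan(0.98/2.9) ≈ -108.67°
PM = 180° + (-108.67°) = 71.33°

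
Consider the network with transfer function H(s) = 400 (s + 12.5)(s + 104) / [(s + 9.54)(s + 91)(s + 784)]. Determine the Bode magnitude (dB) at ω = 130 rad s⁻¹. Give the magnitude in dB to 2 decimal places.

-5.53 dB

|j130 + 12.5| = √(130² + 12.5²) = 130.6
|j130 + 104| = √(130² + 104²) = 166.5
|j130 + 9.54| = √(130² + 9.54²) = 130.3
|j130 + 91| = √(130² + 91²) = 158.7
|j130 + 784| = √(130² + 784²) = 794.7
|H(j130)| = 400 × 130.6 × 166.5 / (130.3 × 158.7 × 794.7) = 0.52907
20 log₁₀(0.52907) = -5.530 dB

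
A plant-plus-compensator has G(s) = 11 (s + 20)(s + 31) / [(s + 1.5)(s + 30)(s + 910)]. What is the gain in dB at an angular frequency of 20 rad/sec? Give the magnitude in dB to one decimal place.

-35.2 dB

|j20 + 20| = √(20² + 20²) = 28.28
|j20 + 31| = √(20² + 31²) = 36.89
|j20 + 1.5| = √(20² + 1.5²) = 20.06
|j20 + 30| = √(20² + 30²) = 36.06
|j20 + 910| = √(20² + 910²) = 910.2
|G(j20)| = 11 × 28.28 × 36.89 / (20.06 × 36.06 × 910.2) = 0.017438
20 log₁₀(0.017438) = -35.17 dB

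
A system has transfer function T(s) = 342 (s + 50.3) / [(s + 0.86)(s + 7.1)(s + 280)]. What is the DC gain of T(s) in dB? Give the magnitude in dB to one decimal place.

T(0) = 342 × 50.3 / (0.86 × 7.1 × 280) = 10.062
20 log₁₀(10.062) = 20.05 dB

20.1 dB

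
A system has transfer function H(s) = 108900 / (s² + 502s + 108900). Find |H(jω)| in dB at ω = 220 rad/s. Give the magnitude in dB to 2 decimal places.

|(j220)² + 502(j220) + 108900| = |60500 + j1.1044e+05| = 1.259e+05
|H(j220)| = 108900 / 1.259e+05 = 0.8648
20 log₁₀(0.8648) = -1.262 dB

-1.26 dB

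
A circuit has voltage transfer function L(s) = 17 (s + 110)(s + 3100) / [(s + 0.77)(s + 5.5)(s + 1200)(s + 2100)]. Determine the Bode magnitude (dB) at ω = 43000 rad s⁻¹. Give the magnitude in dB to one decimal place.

|j43000 + 110| = √(43000² + 110²) = 4.3e+04
|j43000 + 3100| = √(43000² + 3100²) = 4.311e+04
|j43000 + 0.77| = √(43000² + 0.77²) = 4.3e+04
|j43000 + 5.5| = √(43000² + 5.5²) = 4.3e+04
|j43000 + 1200| = √(43000² + 1200²) = 4.302e+04
|j43000 + 2100| = √(43000² + 2100²) = 4.305e+04
|L(j43000)| = 17 × 4.3e+04 × 4.311e+04 / (4.3e+04 × 4.3e+04 × 4.302e+04 × 4.305e+04) = 9.2035e-09
20 log₁₀(9.2035e-09) = -160.72 dB

-160.7 dB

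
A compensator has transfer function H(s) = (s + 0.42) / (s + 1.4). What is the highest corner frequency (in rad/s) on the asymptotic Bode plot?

Break frequencies occur at each pole and zero magnitude: 0.42 rad/s, 1.4 rad/s.
The highest is 1.4 rad/s.

1.4 rad/s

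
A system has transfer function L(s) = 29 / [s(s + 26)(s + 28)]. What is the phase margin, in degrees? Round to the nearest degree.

90°

Gain crossover: |L(jω)| = 1 at ω ≈ 0.0398 rad/s.
∠L(j0.0398) = −90° − arctan(0.0398/26) − arctan(0.0398/28) ≈ -90.17°
PM = 180° + (-90.17°) = 89.83°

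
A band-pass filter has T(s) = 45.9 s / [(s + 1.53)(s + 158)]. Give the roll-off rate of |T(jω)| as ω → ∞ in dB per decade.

With 1 zero and 2 poles, the high-frequency asymptotic slope is 20 × (1 − 2) = -20 dB/decade.

-20 dB/decade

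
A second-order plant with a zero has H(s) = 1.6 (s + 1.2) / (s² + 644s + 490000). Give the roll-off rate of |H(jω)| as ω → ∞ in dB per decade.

With 1 zero and 2 poles, the high-frequency asymptotic slope is 20 × (1 − 2) = -20 dB/decade.

-20 dB/decade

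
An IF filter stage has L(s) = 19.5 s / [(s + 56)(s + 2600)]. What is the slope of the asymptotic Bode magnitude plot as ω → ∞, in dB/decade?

With 1 zero and 2 poles, the high-frequency asymptotic slope is 20 × (1 − 2) = -20 dB/decade.

-20 dB/decade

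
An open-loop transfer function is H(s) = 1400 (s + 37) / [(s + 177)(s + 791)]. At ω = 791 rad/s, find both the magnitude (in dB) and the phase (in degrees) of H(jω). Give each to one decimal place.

|j791 + 37| = √(791² + 37²) = 791.9
|j791 + 177| = √(791² + 177²) = 810.6
|j791 + 791| = √(791² + 791²) = 1119
|H(j791)| = 1400 × 791.9 / (810.6 × 1119) = 1.2226
20 log₁₀(1.2226) = 1.75 dB
∠(j791 + 37) = arctan(791/37) = 87.32°
∠(j791 + 177) = arctan(791/177) = 77.39°
∠(j791 + 791) = arctan(791/791) = 45.00°
∠H(j791) = 87.32° − (77.39° + 45.00°) = -35.06°

|H| = 1.7 dB, ∠H = -35.1°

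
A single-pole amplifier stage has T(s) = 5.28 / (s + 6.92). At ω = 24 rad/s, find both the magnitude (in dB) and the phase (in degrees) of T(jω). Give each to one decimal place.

|T| = -13.5 dB, ∠T = -73.9°

|j24 + 6.92| = √(24² + 6.92²) = 24.98
|T(j24)| = 5.28 / 24.98 = 0.21139
20 log₁₀(0.21139) = -13.50 dB
∠(j24 + 6.92) = arctan(24/6.92) = 73.92°
∠T(j24) = −73.92° = -73.92°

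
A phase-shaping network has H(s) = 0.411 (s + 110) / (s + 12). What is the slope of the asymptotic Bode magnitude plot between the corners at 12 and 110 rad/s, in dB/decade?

In this band the factors already past their corner are: pole at 12; net slope = -20 dB/decade.

-20 dB/decade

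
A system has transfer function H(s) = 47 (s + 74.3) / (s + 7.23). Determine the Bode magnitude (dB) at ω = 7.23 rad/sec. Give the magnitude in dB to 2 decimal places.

|j7.23 + 74.3| = √(7.23² + 74.3²) = 74.65
|j7.23 + 7.23| = √(7.23² + 7.23²) = 10.22
|H(j7.23)| = 47 × 74.65 / 10.22 = 343.15
20 log₁₀(343.15) = 50.710 dB

50.71 dB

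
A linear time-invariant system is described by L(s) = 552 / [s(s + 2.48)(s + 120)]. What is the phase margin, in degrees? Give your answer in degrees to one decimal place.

Gain crossover: |L(jω)| = 1 at ω ≈ 1.57 rad/s.
∠L(j1.57) = −90° − arctan(1.57/2.48) − arctan(1.57/120) ≈ -123.05°
PM = 180° + (-123.05°) = 56.95°

57.0°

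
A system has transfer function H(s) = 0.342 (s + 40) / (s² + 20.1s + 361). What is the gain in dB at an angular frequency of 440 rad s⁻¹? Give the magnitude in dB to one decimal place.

-62.1 dB

|j440 + 40| = √(440² + 40²) = 441.8
|(j440)² + 20.1(j440) + 361| = |-1.9324e+05 + j8844| = 1.934e+05
|H(j440)| = 0.342 × 441.8 / 1.934e+05 = 0.00078112
20 log₁₀(0.00078112) = -62.15 dB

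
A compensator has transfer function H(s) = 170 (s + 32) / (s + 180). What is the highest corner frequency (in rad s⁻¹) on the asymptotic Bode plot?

180 rad s⁻¹

Break frequencies occur at each pole and zero magnitude: 32 rad s⁻¹, 180 rad s⁻¹.
The highest is 180 rad s⁻¹.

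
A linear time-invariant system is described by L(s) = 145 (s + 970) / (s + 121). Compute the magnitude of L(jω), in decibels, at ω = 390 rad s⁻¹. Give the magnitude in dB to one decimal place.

51.4 dB

|j390 + 970| = √(390² + 970²) = 1045
|j390 + 121| = √(390² + 121²) = 408.3
|L(j390)| = 145 × 1045 / 408.3 = 371.24
20 log₁₀(371.24) = 51.39 dB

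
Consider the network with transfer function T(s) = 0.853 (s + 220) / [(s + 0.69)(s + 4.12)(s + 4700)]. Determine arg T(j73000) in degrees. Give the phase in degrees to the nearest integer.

∠(j73000 + 220) = arctan(73000/220) = 89.83°
∠(j73000 + 0.69) = arctan(73000/0.69) = 90.00°
∠(j73000 + 4.12) = arctan(73000/4.12) = 90.00°
∠(j73000 + 4700) = arctan(73000/4700) = 86.32°
∠T(j73000) = 89.83° − (90.00° + 90.00° + 86.32°) = -176.49°

-176 deg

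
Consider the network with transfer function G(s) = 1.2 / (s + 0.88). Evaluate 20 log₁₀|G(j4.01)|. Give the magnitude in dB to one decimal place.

|j4.01 + 0.88| = √(4.01² + 0.88²) = 4.105
|G(j4.01)| = 1.2 / 4.105 = 0.2923
20 log₁₀(0.2923) = -10.68 dB

-10.7 dB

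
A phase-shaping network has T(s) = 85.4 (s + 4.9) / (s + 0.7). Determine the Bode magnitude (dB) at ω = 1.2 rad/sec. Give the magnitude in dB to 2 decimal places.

49.83 dB

|j1.2 + 4.9| = √(1.2² + 4.9²) = 5.045
|j1.2 + 0.7| = √(1.2² + 0.7²) = 1.389
|T(j1.2)| = 85.4 × 5.045 / 1.389 = 310.12
20 log₁₀(310.12) = 49.830 dB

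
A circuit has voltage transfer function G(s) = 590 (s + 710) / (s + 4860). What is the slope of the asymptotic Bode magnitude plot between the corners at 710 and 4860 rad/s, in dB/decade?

20 dB/decade

In this band the factors already past their corner are: zero at 710; net slope = 20 dB/decade.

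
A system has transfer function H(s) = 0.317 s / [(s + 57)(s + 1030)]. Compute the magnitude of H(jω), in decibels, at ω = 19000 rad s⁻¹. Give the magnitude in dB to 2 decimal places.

-95.57 dB

|j19000| = 1.9e+04
|j19000 + 57| = √(19000² + 57²) = 1.9e+04
|j19000 + 1030| = √(19000² + 1030²) = 1.903e+04
|H(j19000)| = 0.317 × 1.9e+04 / (1.9e+04 × 1.903e+04) = 1.666e-05
20 log₁₀(1.666e-05) = -95.567 dB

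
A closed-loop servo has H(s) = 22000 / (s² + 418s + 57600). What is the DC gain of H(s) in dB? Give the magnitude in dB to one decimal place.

-8.4 dB

H(0) = 22000 / 57600 = 0.38194
20 log₁₀(0.38194) = -8.36 dB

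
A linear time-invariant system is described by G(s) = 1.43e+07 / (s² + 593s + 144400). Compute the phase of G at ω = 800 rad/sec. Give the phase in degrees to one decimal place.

∠[(j800)² + 593(j800) + 144400] = ∠[-4.956e+05 + j4.744e+05] = 136.25°
∠G(j800) = −136.25° = -136.25°

-136.3°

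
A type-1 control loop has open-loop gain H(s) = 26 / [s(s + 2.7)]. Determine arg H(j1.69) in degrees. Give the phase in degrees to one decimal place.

∠(j1.69 + 2.7) = arctan(1.69/2.7) = 32.04°
∠(j1.69) = 90.00°
∠H(j1.69) = − (32.04° + 90.00°) = -122.04°

-122.0°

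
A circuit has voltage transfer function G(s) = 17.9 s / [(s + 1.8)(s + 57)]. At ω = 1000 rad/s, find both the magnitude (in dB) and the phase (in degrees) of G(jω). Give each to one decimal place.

|G| = -35.0 dB, ∠G = -86.6°

|j1000| = 1000
|j1000 + 1.8| = √(1000² + 1.8²) = 1000
|j1000 + 57| = √(1000² + 57²) = 1002
|G(j1000)| = 17.9 × 1000 / (1000 × 1002) = 0.017871
20 log₁₀(0.017871) = -34.96 dB
∠(j1000) = 90.00°
∠(j1000 + 1.8) = arctan(1000/1.8) = 89.90°
∠(j1000 + 57) = arctan(1000/57) = 86.74°
∠G(j1000) = 90.00° − (89.90° + 86.74°) = -86.63°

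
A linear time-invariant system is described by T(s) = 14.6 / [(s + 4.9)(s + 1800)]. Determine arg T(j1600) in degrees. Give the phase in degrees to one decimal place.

∠(j1600 + 4.9) = arctan(1600/4.9) = 89.82°
∠(j1600 + 1800) = arctan(1600/1800) = 41.63°
∠T(j1600) = − (89.82° + 41.63°) = -131.46°

-131.5°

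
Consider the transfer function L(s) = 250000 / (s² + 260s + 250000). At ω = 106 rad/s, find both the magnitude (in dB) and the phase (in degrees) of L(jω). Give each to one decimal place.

|L| = 0.3 dB, ∠L = -6.6 deg

|(j106)² + 260(j106) + 250000| = |2.3876e+05 + j27560| = 2.403e+05
|L(j106)| = 250000 / 2.403e+05 = 1.0402
20 log₁₀(1.0402) = 0.34 dB
∠[(j106)² + 260(j106) + 250000] = ∠[2.3876e+05 + j27560] = 6.58°
∠L(j106) = −6.58° = -6.58°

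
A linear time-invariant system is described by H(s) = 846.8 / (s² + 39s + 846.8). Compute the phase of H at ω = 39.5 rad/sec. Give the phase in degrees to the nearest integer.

∠[(j39.5)² + 39(j39.5) + 846.8] = ∠[-713.45 + j1540.5] = 114.85°
∠H(j39.5) = −114.85° = -114.85°

-115°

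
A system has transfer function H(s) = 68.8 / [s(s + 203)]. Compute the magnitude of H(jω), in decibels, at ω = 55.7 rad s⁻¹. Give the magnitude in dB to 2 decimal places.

|j55.7 + 203| = √(55.7² + 203²) = 210.5
|j55.7| = 55.7
|H(j55.7)| = 68.8 / (210.5 × 55.7) = 0.0058678
20 log₁₀(0.0058678) = -44.630 dB

-44.63 dB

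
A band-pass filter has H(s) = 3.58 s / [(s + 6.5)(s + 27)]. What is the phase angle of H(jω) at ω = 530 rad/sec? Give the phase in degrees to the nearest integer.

-86 deg

∠(j530) = 90.00°
∠(j530 + 6.5) = arctan(530/6.5) = 89.30°
∠(j530 + 27) = arctan(530/27) = 87.08°
∠H(j530) = 90.00° − (89.30° + 87.08°) = -86.38°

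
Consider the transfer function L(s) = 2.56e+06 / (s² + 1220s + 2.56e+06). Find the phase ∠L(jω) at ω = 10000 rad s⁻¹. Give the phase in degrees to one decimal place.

∠[(j10000)² + 1220(j10000) + 2.56e+06] = ∠[-9.744e+07 + j1.22e+07] = 172.86°
∠L(j10000) = −172.86° = -172.86°

-172.9°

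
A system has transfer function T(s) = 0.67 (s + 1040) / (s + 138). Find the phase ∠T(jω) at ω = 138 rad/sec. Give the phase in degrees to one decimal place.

-37.4°

∠(j138 + 1040) = arctan(138/1040) = 7.56°
∠(j138 + 138) = arctan(138/138) = 45.00°
∠T(j138) = 7.56° − 45.00° = -37.44°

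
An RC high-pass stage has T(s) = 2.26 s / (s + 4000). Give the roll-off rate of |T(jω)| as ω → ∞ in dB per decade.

0 dB/decade

With 1 zero and 1 pole, the high-frequency asymptotic slope is 20 × (1 − 1) = 0 dB/decade.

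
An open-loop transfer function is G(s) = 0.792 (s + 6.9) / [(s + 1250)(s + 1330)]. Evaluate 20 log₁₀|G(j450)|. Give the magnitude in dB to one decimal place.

|j450 + 6.9| = √(450² + 6.9²) = 450.1
|j450 + 1250| = √(450² + 1250²) = 1329
|j450 + 1330| = √(450² + 1330²) = 1404
|G(j450)| = 0.792 × 450.1 / (1329 × 1404) = 0.00019109
20 log₁₀(0.00019109) = -74.38 dB

-74.4 dB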